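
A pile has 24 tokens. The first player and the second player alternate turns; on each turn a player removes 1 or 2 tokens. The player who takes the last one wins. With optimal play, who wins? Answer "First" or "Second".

i:   0  1  2  3  4  5  6  7  8  9 10 11 12 13 14 15 16 17 18 19 20 21 22 23 24
     L  W  W  L  W  W  L  W  W  L  W  W  L  W  W  L  W  W  L  W  W  L  W  W  L
Position 24 is L, so the second player wins.

Second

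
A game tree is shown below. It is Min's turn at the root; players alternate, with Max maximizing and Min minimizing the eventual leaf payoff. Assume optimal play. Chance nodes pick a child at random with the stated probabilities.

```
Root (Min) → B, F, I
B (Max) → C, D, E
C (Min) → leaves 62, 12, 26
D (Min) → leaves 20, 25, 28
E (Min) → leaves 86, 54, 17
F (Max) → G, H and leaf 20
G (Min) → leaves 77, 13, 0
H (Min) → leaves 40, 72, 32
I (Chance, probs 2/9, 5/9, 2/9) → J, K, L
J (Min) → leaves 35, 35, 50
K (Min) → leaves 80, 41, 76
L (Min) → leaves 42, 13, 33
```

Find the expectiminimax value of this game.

20

C (Min): min(62, 12, 26) = 12
D (Min): min(20, 25, 28) = 20
E (Min): min(86, 54, 17) = 17
B (Max): max(12, 20, 17) = 20
G (Min): min(77, 13, 0) = 0
H (Min): min(40, 72, 32) = 32
F (Max): max(0, 32, 20) = 32
J (Min): min(35, 35, 50) = 35
K (Min): min(80, 41, 76) = 41
L (Min): min(42, 13, 33) = 13
I (Chance): 2/9·35 + 5/9·41 + 2/9·13 = 33.44
Root (Min): min(20, 32, 33.44) = 20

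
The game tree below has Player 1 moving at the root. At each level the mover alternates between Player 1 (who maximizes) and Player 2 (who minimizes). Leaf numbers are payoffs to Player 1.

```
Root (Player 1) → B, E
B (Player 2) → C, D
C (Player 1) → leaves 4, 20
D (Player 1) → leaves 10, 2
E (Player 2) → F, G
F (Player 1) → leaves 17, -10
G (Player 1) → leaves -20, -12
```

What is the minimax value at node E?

-12

F: max(17, -10) = 17
G: max(-20, -12) = -12
E: min(17, -12) = -12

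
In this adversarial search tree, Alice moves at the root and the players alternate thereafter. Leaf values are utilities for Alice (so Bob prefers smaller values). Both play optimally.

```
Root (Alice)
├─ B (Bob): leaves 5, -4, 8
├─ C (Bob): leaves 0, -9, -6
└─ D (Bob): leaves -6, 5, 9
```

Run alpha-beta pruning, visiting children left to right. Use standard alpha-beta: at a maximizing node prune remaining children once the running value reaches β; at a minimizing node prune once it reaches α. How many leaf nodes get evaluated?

6

B [α=-∞,β=+∞]: v=-4
C [α=-4,β=+∞]: v=-9 after child 2 ≤ α → α-cutoff, skip 1
D [α=-4,β=+∞]: v=-6 after child 1 ≤ α → α-cutoff, skip 2
Root [α=-∞,β=+∞]: v=-4
Leaves evaluated: 6 of 9.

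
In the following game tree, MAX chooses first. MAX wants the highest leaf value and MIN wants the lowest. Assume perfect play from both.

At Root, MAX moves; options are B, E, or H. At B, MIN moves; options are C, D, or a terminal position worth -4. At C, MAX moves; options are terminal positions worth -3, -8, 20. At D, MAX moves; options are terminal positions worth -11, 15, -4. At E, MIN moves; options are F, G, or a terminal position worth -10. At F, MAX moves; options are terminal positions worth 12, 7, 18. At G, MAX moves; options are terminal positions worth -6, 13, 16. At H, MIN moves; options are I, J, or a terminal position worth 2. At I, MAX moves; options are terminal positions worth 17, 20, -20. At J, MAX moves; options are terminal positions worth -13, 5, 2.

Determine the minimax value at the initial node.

C (MAX): max(-3, -8, 20) = 20
D (MAX): max(-11, 15, -4) = 15
B (MIN): min(20, 15, -4) = -4
F (MAX): max(12, 7, 18) = 18
G (MAX): max(-6, 13, 16) = 16
E (MIN): min(18, 16, -10) = -10
I (MAX): max(17, 20, -20) = 20
J (MAX): max(-13, 5, 2) = 5
H (MIN): min(20, 5, 2) = 2
Root (MAX): max(-4, -10, 2) = 2

2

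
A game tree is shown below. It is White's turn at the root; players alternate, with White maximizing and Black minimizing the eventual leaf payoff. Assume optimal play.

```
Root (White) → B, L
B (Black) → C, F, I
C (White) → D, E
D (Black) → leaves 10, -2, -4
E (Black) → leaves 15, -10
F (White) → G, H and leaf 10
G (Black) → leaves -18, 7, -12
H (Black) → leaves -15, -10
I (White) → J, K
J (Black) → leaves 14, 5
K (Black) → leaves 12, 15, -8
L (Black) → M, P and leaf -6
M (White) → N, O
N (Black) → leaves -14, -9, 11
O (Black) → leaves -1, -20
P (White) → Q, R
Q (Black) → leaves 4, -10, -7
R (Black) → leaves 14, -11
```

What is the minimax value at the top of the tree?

D (Black): min(10, -2, -4) = -4
E (Black): min(15, -10) = -10
C (White): max(-4, -10) = -4
G (Black): min(-18, 7, -12) = -18
H (Black): min(-15, -10) = -15
F (White): max(-18, -15, 10) = 10
J (Black): min(14, 5) = 5
K (Black): min(12, 15, -8) = -8
I (White): max(5, -8) = 5
B (Black): min(-4, 10, 5) = -4
N (Black): min(-14, -9, 11) = -14
O (Black): min(-1, -20) = -20
M (White): max(-14, -20) = -14
Q (Black): min(4, -10, -7) = -10
R (Black): min(14, -11) = -11
P (White): max(-10, -11) = -10
L (Black): min(-14, -10, -6) = -14
Root (White): max(-4, -14) = -4

-4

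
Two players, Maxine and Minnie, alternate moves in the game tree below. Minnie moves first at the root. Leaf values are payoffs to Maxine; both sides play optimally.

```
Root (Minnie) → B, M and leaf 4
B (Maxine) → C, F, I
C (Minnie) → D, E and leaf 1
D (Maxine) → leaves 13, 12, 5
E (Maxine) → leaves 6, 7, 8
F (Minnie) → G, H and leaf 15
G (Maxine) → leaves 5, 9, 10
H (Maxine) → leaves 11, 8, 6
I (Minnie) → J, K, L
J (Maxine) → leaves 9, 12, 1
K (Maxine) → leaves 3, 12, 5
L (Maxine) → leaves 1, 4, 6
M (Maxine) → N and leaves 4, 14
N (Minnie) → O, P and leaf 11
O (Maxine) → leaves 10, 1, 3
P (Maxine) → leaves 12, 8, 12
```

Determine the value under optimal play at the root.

D (Maxine): max(13, 12, 5) = 13
E (Maxine): max(6, 7, 8) = 8
C (Minnie): min(13, 8, 1) = 1
G (Maxine): max(5, 9, 10) = 10
H (Maxine): max(11, 8, 6) = 11
F (Minnie): min(10, 11, 15) = 10
J (Maxine): max(9, 12, 1) = 12
K (Maxine): max(3, 12, 5) = 12
L (Maxine): max(1, 4, 6) = 6
I (Minnie): min(12, 12, 6) = 6
B (Maxine): max(1, 10, 6) = 10
O (Maxine): max(10, 1, 3) = 10
P (Maxine): max(12, 8, 12) = 12
N (Minnie): min(10, 12, 11) = 10
M (Maxine): max(10, 4, 14) = 14
Root (Minnie): min(10, 14, 4) = 4

4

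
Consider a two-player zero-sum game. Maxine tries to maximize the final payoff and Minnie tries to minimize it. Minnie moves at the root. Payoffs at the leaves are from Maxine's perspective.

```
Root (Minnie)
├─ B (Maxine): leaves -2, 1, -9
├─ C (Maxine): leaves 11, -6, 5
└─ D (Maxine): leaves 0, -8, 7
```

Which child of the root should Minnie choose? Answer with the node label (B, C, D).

B (Maxine): max(-2, 1, -9) = 1
C (Maxine): max(11, -6, 5) = 11
D (Maxine): max(0, -8, 7) = 7
Root (Minnie): min(1, 11, 7) = 1
Minnie picks the child with the lowest value: B (value 1).

B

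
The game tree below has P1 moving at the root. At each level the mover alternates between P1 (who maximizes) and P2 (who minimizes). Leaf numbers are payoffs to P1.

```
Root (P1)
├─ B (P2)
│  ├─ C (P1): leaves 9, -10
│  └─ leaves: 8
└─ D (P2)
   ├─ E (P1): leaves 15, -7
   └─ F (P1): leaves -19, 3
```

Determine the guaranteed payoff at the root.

8

C (P1): max(9, -10) = 9
B (P2): min(9, 8) = 8
E (P1): max(15, -7) = 15
F (P1): max(-19, 3) = 3
D (P2): min(15, 3) = 3
Root (P1): max(8, 3) = 8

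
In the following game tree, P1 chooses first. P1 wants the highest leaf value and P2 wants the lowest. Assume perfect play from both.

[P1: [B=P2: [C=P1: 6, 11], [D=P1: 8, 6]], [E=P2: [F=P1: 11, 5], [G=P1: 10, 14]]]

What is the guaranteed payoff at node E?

F: max(11, 5) = 11
G: max(10, 14) = 14
E: min(11, 14) = 11

11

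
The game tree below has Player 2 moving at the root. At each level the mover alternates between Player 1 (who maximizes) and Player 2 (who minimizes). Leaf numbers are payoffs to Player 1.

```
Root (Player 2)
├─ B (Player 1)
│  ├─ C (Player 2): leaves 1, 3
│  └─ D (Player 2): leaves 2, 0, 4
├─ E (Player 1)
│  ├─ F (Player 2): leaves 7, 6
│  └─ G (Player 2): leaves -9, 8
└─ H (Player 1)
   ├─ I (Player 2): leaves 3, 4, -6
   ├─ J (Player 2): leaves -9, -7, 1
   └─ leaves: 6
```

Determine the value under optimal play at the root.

1

C (Player 2): min(1, 3) = 1
D (Player 2): min(2, 0, 4) = 0
B (Player 1): max(1, 0) = 1
F (Player 2): min(7, 6) = 6
G (Player 2): min(-9, 8) = -9
E (Player 1): max(6, -9) = 6
I (Player 2): min(3, 4, -6) = -6
J (Player 2): min(-9, -7, 1) = -9
H (Player 1): max(-6, -9, 6) = 6
Root (Player 2): min(1, 6, 6) = 1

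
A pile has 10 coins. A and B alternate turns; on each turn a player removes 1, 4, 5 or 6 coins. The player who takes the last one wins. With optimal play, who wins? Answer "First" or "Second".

First

Compute winning (W) and losing (L) positions by backward induction:
i:   0  1  2  3  4  5  6  7  8  9 10
     L  W  L  W  W  W  W  W  W  L  W
Position 10 is W, so the first player wins.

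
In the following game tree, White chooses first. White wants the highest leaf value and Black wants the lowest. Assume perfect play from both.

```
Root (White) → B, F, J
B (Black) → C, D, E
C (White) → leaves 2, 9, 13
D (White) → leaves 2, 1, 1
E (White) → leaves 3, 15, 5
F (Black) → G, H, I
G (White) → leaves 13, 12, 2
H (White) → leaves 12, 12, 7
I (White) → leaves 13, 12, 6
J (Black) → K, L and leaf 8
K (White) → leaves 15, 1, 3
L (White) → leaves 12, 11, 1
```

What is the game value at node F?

12

G: max(13, 12, 2) = 13
H: max(12, 12, 7) = 12
I: max(13, 12, 6) = 13
F: min(13, 12, 13) = 12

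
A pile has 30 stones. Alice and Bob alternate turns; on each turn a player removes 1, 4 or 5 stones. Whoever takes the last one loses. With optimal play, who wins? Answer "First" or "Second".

i:   0  1  2  3  4  5  6  7  8  9 10 11 12 13 14 15 16 17 18 19 20 21 22 23 24 25 26 27 28 29 30
     W  L  W  L  W  W  W  W  W  L  W  L  W  W  W  W  W  L  W  L  W  W  W  W  W  L  W  L  W  W  W
Position 30 is W, so the first player wins.

First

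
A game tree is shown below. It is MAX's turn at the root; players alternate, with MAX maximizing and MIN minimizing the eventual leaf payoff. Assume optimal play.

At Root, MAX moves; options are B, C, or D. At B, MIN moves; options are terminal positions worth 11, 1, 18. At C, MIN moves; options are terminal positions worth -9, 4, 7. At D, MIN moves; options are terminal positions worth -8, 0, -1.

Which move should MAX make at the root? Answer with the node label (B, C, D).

B (MIN): min(11, 1, 18) = 1
C (MIN): min(-9, 4, 7) = -9
D (MIN): min(-8, 0, -1) = -8
Root (MAX): max(1, -9, -8) = 1
MAX picks the child with the highest value: B (value 1).

B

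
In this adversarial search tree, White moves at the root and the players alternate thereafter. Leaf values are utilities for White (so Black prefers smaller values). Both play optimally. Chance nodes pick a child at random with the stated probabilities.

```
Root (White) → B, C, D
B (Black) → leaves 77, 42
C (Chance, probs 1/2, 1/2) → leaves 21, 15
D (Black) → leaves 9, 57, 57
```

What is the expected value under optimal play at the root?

B (Black): min(77, 42) = 42
C (Chance): 1/2·21 + 1/2·15 = 18
D (Black): min(9, 57, 57) = 9
Root (White): max(42, 18, 9) = 42

42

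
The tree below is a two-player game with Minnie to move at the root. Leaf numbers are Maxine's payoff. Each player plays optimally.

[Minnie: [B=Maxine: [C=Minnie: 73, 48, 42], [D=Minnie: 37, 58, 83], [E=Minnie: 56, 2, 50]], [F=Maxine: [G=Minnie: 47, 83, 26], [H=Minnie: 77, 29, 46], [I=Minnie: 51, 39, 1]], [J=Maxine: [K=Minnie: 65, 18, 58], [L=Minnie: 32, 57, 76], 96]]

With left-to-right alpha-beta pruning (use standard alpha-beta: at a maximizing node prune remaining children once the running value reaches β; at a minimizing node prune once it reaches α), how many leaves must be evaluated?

21

C [α=-∞,β=+∞]: v=42
D [α=42,β=+∞]: v=37 after child 1 ≤ α → α-cutoff, skip 2
E [α=42,β=+∞]: v=2 after child 2 ≤ α → α-cutoff, skip 1
B [α=-∞,β=+∞]: v=42
G [α=-∞,β=42]: v=26
H [α=26,β=42]: v=29
I [α=29,β=42]: v=1
F [α=-∞,β=42]: v=29
K [α=-∞,β=29]: v=18
L [α=18,β=29]: v=32
J [α=-∞,β=29]: v=32 after child 2 ≥ β → β-cutoff, skip 1
Root [α=-∞,β=+∞]: v=29
Leaves evaluated: 21 of 25.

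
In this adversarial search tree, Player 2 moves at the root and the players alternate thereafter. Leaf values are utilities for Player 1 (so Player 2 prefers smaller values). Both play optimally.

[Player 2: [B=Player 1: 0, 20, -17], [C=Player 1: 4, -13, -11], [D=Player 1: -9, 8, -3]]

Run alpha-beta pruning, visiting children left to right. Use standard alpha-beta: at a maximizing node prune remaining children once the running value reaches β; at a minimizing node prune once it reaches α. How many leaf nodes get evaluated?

B [α=-∞,β=+∞]: v=20
C [α=-∞,β=20]: v=4
D [α=-∞,β=4]: v=8 after child 2 ≥ β → β-cutoff, skip 1
Root [α=-∞,β=+∞]: v=4
Leaves evaluated: 8 of 9.

8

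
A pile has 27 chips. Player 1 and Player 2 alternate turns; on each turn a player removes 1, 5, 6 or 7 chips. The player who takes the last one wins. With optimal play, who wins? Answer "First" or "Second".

First

Positions where the player to move wins (W) vs loses (L):
i:   0  1  2  3  4  5  6  7  8  9 10 11 12 13 14 15 16 17 18 19 20 21 22 23 24 25 26 27
     L  W  L  W  L  W  W  W  W  W  W  W  L  W  L  W  L  W  W  W  W  W  W  W  L  W  L  W
Position 27 is W, so the first player wins.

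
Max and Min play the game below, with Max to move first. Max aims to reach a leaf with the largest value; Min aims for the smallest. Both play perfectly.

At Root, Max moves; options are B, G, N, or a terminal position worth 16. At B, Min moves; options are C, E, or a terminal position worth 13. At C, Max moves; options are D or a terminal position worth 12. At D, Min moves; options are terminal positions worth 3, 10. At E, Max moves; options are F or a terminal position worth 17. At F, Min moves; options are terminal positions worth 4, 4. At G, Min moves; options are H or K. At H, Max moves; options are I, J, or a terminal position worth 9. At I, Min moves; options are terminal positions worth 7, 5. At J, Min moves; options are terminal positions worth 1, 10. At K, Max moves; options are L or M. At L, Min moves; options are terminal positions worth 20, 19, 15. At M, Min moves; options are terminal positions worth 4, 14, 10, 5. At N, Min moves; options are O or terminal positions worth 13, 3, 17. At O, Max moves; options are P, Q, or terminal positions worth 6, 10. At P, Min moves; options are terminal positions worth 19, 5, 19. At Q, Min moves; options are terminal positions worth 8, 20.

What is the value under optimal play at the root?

D (Min): min(3, 10) = 3
C (Max): max(3, 12) = 12
F (Min): min(4, 4) = 4
E (Max): max(4, 17) = 17
B (Min): min(12, 17, 13) = 12
I (Min): min(7, 5) = 5
J (Min): min(1, 10) = 1
H (Max): max(5, 1, 9) = 9
L (Min): min(20, 19, 15) = 15
M (Min): min(4, 14, 10, 5) = 4
K (Max): max(15, 4) = 15
G (Min): min(9, 15) = 9
P (Min): min(19, 5, 19) = 5
Q (Min): min(8, 20) = 8
O (Max): max(5, 8, 6, 10) = 10
N (Min): min(10, 13, 3, 17) = 3
Root (Max): max(12, 9, 3, 16) = 16

16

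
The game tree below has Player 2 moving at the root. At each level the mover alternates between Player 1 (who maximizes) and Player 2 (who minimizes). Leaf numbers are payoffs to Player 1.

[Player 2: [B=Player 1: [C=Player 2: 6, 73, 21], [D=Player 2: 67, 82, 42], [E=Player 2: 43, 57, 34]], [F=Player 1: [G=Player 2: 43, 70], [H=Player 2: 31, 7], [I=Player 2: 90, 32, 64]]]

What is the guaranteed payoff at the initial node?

42

C (Player 2): min(6, 73, 21) = 6
D (Player 2): min(67, 82, 42) = 42
E (Player 2): min(43, 57, 34) = 34
B (Player 1): max(6, 42, 34) = 42
G (Player 2): min(43, 70) = 43
H (Player 2): min(31, 7) = 7
I (Player 2): min(90, 32, 64) = 32
F (Player 1): max(43, 7, 32) = 43
Root (Player 2): min(42, 43) = 42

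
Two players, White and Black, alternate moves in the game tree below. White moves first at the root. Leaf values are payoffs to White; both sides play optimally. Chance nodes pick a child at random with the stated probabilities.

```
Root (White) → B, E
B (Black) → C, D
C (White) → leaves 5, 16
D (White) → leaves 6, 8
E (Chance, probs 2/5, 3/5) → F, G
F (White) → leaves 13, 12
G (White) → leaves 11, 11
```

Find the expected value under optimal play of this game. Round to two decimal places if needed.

11.8

C (White): max(5, 16) = 16
D (White): max(6, 8) = 8
B (Black): min(16, 8) = 8
F (White): max(13, 12) = 13
G (White): max(11, 11) = 11
E (Chance): 2/5·13 + 3/5·11 = 11.8
Root (White): max(8, 11.8) = 11.8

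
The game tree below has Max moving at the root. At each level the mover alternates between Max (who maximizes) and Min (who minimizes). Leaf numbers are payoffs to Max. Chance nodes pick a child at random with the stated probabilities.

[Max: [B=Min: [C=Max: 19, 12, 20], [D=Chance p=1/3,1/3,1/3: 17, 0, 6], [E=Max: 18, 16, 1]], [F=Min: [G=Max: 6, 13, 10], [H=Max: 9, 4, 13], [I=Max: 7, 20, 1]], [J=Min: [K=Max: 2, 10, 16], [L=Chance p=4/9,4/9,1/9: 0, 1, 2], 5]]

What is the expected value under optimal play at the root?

C (Max): max(19, 12, 20) = 20
D (Chance): 1/3·17 + 1/3·0 + 1/3·6 = 7.67
E (Max): max(18, 16, 1) = 18
B (Min): min(20, 7.67, 18) = 7.67
G (Max): max(6, 13, 10) = 13
H (Max): max(9, 4, 13) = 13
I (Max): max(7, 20, 1) = 20
F (Min): min(13, 13, 20) = 13
K (Max): max(2, 10, 16) = 16
L (Chance): 4/9·0 + 4/9·1 + 1/9·2 = 0.67
J (Min): min(16, 0.67, 5) = 0.67
Root (Max): max(7.67, 13, 0.67) = 13

13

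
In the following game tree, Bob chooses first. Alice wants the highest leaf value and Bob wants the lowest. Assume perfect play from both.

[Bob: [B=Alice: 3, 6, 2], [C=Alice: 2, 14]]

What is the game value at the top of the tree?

B (Alice): max(3, 6, 2) = 6
C (Alice): max(2, 14) = 14
Root (Bob): min(6, 14) = 6

6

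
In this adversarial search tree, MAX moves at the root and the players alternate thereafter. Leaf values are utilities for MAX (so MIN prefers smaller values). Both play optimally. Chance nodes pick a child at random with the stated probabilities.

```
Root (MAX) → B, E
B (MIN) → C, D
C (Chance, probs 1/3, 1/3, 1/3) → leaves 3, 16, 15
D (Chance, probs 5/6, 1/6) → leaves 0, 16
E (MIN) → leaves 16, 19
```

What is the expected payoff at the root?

16

C (Chance): 1/3·3 + 1/3·16 + 1/3·15 = 11.33
D (Chance): 5/6·0 + 1/6·16 = 2.67
B (MIN): min(11.33, 2.67) = 2.67
E (MIN): min(16, 19) = 16
Root (MAX): max(2.67, 16) = 16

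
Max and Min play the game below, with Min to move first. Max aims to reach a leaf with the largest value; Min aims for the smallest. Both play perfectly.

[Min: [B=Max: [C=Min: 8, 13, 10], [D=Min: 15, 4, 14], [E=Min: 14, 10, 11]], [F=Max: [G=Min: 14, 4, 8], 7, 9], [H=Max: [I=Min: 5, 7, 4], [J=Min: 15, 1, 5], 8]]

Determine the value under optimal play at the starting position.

8

C (Min): min(8, 13, 10) = 8
D (Min): min(15, 4, 14) = 4
E (Min): min(14, 10, 11) = 10
B (Max): max(8, 4, 10) = 10
G (Min): min(14, 4, 8) = 4
F (Max): max(4, 7, 9) = 9
I (Min): min(5, 7, 4) = 4
J (Min): min(15, 1, 5) = 1
H (Max): max(4, 1, 8) = 8
Root (Min): min(10, 9, 8) = 8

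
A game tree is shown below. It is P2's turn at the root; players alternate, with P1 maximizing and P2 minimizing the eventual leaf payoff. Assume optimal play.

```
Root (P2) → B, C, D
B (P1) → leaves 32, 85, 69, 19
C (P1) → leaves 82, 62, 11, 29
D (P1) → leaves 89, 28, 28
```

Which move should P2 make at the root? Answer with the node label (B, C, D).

B (P1): max(32, 85, 69, 19) = 85
C (P1): max(82, 62, 11, 29) = 82
D (P1): max(89, 28, 28) = 89
Root (P2): min(85, 82, 89) = 82
P2 picks the child with the lowest value: C (value 82).

C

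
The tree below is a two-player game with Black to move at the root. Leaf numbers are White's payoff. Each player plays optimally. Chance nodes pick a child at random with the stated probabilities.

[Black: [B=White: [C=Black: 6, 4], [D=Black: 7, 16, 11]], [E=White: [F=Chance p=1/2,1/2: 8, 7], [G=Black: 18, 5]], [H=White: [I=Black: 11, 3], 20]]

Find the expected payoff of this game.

C (Black): min(6, 4) = 4
D (Black): min(7, 16, 11) = 7
B (White): max(4, 7) = 7
F (Chance): 1/2·8 + 1/2·7 = 7.5
G (Black): min(18, 5) = 5
E (White): max(7.5, 5) = 7.5
I (Black): min(11, 3) = 3
H (White): max(3, 20) = 20
Root (Black): min(7, 7.5, 20) = 7

7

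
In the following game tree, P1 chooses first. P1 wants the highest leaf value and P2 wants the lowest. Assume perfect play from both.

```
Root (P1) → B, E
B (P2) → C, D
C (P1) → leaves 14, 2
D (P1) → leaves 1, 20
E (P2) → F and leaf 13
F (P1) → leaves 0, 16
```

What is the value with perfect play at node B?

C: max(14, 2) = 14
D: max(1, 20) = 20
B: min(14, 20) = 14

14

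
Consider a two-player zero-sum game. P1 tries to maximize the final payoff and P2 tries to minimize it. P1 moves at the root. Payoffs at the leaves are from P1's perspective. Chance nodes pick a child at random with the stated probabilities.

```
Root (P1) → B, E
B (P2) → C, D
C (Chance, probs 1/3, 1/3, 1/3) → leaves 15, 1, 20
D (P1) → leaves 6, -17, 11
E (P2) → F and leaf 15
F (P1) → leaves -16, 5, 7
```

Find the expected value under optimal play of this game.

11

C (Chance): 1/3·15 + 1/3·1 + 1/3·20 = 12
D (P1): max(6, -17, 11) = 11
B (P2): min(12, 11) = 11
F (P1): max(-16, 5, 7) = 7
E (P2): min(7, 15) = 7
Root (P1): max(11, 7) = 11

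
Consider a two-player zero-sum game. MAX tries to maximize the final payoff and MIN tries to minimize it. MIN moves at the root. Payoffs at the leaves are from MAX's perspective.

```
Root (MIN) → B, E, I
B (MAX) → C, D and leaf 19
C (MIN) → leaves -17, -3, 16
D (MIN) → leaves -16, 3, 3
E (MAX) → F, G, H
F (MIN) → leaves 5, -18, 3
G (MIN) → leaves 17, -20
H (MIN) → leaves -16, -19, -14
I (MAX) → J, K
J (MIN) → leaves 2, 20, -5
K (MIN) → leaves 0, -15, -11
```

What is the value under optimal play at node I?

J: min(2, 20, -5) = -5
K: min(0, -15, -11) = -15
I: max(-5, -15) = -5

-5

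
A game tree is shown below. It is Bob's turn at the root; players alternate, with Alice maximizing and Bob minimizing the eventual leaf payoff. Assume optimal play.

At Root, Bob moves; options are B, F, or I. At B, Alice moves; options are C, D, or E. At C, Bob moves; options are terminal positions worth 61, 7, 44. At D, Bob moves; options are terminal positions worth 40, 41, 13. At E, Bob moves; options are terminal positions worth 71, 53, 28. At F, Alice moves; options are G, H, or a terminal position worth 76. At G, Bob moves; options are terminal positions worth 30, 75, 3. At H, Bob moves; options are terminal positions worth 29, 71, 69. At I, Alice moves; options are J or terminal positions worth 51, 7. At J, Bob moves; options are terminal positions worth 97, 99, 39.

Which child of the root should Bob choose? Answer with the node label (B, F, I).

B

C (Bob): min(61, 7, 44) = 7
D (Bob): min(40, 41, 13) = 13
E (Bob): min(71, 53, 28) = 28
B (Alice): max(7, 13, 28) = 28
G (Bob): min(30, 75, 3) = 3
H (Bob): min(29, 71, 69) = 29
F (Alice): max(3, 29, 76) = 76
J (Bob): min(97, 99, 39) = 39
I (Alice): max(39, 51, 7) = 51
Root (Bob): min(28, 76, 51) = 28
Bob picks the child with the lowest value: B (value 28).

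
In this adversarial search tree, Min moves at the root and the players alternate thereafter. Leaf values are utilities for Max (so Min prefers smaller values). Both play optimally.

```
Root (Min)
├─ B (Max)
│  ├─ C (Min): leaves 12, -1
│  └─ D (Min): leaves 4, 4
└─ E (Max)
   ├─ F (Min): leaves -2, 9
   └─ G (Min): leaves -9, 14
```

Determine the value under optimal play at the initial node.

C (Min): min(12, -1) = -1
D (Min): min(4, 4) = 4
B (Max): max(-1, 4) = 4
F (Min): min(-2, 9) = -2
G (Min): min(-9, 14) = -9
E (Max): max(-2, -9) = -2
Root (Min): min(4, -2) = -2

-2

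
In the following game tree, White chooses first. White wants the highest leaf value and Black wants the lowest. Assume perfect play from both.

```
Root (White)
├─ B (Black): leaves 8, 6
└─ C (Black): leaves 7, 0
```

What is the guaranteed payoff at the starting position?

6

B (Black): min(8, 6) = 6
C (Black): min(7, 0) = 0
Root (White): max(6, 0) = 6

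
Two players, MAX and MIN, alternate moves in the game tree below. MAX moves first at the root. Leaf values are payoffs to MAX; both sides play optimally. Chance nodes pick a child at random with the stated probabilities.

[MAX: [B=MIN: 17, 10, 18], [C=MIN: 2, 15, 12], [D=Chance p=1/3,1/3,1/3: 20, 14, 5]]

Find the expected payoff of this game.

B (MIN): min(17, 10, 18) = 10
C (MIN): min(2, 15, 12) = 2
D (Chance): 1/3·20 + 1/3·14 + 1/3·5 = 13
Root (MAX): max(10, 2, 13) = 13

13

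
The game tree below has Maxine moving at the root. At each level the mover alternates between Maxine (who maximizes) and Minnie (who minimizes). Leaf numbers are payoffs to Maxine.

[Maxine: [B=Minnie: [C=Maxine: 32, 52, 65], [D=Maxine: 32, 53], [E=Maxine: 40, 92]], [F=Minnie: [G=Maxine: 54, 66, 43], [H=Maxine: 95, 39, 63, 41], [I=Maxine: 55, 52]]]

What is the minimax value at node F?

G: max(54, 66, 43) = 66
H: max(95, 39, 63, 41) = 95
I: max(55, 52) = 55
F: min(66, 95, 55) = 55

55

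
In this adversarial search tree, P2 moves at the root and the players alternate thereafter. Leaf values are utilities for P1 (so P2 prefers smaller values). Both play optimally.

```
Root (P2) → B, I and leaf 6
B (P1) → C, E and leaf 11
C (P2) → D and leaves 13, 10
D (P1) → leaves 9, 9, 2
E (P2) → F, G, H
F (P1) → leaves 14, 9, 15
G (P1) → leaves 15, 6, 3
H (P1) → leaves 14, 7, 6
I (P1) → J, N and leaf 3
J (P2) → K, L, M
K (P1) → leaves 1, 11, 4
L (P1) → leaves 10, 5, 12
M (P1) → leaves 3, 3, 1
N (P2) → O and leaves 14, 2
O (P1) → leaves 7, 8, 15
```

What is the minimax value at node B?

D: max(9, 9, 2) = 9
C: min(9, 13, 10) = 9
F: max(14, 9, 15) = 15
G: max(15, 6, 3) = 15
H: max(14, 7, 6) = 14
E: min(15, 15, 14) = 14
B: max(9, 14, 11) = 14

14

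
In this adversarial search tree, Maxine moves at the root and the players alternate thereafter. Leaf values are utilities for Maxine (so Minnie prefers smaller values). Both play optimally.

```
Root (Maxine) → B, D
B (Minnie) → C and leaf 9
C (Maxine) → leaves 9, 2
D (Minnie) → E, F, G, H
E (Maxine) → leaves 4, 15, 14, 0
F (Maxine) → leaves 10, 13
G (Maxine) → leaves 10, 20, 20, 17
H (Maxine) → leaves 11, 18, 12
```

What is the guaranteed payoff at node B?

C: max(9, 2) = 9
B: min(9, 9) = 9

9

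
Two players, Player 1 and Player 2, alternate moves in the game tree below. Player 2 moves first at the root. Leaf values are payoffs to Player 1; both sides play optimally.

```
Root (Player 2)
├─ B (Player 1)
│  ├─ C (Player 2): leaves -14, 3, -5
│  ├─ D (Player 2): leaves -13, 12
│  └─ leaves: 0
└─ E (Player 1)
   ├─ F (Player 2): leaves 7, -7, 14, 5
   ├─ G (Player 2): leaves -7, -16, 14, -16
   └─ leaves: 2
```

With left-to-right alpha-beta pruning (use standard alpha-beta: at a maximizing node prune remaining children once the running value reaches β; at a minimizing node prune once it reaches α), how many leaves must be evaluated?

C [α=-∞,β=+∞]: v=-14
D [α=-14,β=+∞]: v=-13
B [α=-∞,β=+∞]: v=0
F [α=-∞,β=0]: v=-7
G [α=-7,β=0]: v=-7 after child 1 ≤ α → α-cutoff, skip 3
E [α=-∞,β=0]: v=2
Root [α=-∞,β=+∞]: v=0
Leaves evaluated: 12 of 15.

12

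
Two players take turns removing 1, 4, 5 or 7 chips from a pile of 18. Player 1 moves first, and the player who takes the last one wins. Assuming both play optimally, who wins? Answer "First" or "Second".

W/L table (W = player to move can force a win):
i:   0  1  2  3  4  5  6  7  8  9 10 11 12 13 14 15 16 17 18
     L  W  L  W  W  W  W  W  L  W  L  W  W  W  W  W  L  W  L
Position 18 is L, so the second player wins.

Second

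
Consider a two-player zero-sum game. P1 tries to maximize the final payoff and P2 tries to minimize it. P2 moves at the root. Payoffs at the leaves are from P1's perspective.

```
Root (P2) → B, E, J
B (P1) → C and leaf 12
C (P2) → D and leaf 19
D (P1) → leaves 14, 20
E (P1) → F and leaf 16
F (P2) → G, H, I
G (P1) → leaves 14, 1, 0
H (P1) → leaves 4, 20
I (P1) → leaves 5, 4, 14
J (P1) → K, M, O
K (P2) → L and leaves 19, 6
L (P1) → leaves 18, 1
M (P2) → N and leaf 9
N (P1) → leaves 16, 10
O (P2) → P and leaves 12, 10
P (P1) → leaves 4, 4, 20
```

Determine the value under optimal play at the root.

D (P1): max(14, 20) = 20
C (P2): min(20, 19) = 19
B (P1): max(19, 12) = 19
G (P1): max(14, 1, 0) = 14
H (P1): max(4, 20) = 20
I (P1): max(5, 4, 14) = 14
F (P2): min(14, 20, 14) = 14
E (P1): max(14, 16) = 16
L (P1): max(18, 1) = 18
K (P2): min(18, 19, 6) = 6
N (P1): max(16, 10) = 16
M (P2): min(16, 9) = 9
P (P1): max(4, 4, 20) = 20
O (P2): min(20, 12, 10) = 10
J (P1): max(6, 9, 10) = 10
Root (P2): min(19, 16, 10) = 10

10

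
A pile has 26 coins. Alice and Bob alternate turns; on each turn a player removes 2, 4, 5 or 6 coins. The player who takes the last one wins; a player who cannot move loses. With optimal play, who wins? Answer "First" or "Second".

Positions where the player to move wins (W) vs loses (L):
i:   0  1  2  3  4  5  6  7  8  9 10 11 12 13 14 15 16 17 18 19 20 21 22 23 24 25 26
     L  L  W  W  W  W  W  W  L  L  W  W  W  W  W  W  L  L  W  W  W  W  W  W  L  L  W
Position 26 is W, so the first player wins.

First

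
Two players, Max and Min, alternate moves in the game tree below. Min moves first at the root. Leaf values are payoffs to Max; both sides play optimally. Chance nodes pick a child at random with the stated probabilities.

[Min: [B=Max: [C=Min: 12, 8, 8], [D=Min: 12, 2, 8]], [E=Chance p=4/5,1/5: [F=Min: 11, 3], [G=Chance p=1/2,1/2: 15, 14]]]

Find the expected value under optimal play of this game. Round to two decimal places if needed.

5.3

C (Min): min(12, 8, 8) = 8
D (Min): min(12, 2, 8) = 2
B (Max): max(8, 2) = 8
F (Min): min(11, 3) = 3
G (Chance): 1/2·15 + 1/2·14 = 14.5
E (Chance): 4/5·3 + 1/5·14.5 = 5.3
Root (Min): min(8, 5.3) = 5.3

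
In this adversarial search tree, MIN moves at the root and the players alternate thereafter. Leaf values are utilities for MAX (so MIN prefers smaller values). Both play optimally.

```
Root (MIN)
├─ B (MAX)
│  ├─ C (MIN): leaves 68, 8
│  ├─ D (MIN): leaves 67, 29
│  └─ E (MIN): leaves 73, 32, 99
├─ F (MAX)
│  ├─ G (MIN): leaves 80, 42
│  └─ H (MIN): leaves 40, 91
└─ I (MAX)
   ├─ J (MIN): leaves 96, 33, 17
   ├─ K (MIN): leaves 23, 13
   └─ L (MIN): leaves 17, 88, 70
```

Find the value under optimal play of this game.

C (MIN): min(68, 8) = 8
D (MIN): min(67, 29) = 29
E (MIN): min(73, 32, 99) = 32
B (MAX): max(8, 29, 32) = 32
G (MIN): min(80, 42) = 42
H (MIN): min(40, 91) = 40
F (MAX): max(42, 40) = 42
J (MIN): min(96, 33, 17) = 17
K (MIN): min(23, 13) = 13
L (MIN): min(17, 88, 70) = 17
I (MAX): max(17, 13, 17) = 17
Root (MIN): min(32, 42, 17) = 17

17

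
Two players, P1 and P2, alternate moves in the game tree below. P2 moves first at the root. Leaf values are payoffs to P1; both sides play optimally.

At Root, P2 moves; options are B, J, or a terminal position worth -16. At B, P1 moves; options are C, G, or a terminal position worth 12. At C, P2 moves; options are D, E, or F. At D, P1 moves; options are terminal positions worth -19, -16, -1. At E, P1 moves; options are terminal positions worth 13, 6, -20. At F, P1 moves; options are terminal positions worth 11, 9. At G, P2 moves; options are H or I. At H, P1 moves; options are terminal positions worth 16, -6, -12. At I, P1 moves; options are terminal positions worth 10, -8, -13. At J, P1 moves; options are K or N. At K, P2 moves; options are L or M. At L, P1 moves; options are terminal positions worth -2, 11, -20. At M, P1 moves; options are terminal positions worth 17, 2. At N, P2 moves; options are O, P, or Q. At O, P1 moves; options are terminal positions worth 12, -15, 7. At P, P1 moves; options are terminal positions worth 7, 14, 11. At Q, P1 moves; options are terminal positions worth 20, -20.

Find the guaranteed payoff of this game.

-16

D (P1): max(-19, -16, -1) = -1
E (P1): max(13, 6, -20) = 13
F (P1): max(11, 9) = 11
C (P2): min(-1, 13, 11) = -1
H (P1): max(16, -6, -12) = 16
I (P1): max(10, -8, -13) = 10
G (P2): min(16, 10) = 10
B (P1): max(-1, 10, 12) = 12
L (P1): max(-2, 11, -20) = 11
M (P1): max(17, 2) = 17
K (P2): min(11, 17) = 11
O (P1): max(12, -15, 7) = 12
P (P1): max(7, 14, 11) = 14
Q (P1): max(20, -20) = 20
N (P2): min(12, 14, 20) = 12
J (P1): max(11, 12) = 12
Root (P2): min(12, 12, -16) = -16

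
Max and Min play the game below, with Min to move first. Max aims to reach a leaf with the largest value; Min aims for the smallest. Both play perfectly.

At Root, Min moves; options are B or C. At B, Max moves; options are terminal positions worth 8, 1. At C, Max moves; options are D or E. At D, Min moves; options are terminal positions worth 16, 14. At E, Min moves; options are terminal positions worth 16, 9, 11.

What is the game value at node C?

14

D: min(16, 14) = 14
E: min(16, 9, 11) = 9
C: max(14, 9) = 14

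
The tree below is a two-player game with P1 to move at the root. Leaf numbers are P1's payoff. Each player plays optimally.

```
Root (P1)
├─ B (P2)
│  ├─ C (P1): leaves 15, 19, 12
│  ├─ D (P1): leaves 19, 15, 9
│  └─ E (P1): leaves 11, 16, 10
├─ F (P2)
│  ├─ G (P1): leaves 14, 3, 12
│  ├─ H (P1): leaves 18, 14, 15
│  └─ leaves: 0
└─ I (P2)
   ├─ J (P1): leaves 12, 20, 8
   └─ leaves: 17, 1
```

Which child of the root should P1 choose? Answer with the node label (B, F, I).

C (P1): max(15, 19, 12) = 19
D (P1): max(19, 15, 9) = 19
E (P1): max(11, 16, 10) = 16
B (P2): min(19, 19, 16) = 16
G (P1): max(14, 3, 12) = 14
H (P1): max(18, 14, 15) = 18
F (P2): min(14, 18, 0) = 0
J (P1): max(12, 20, 8) = 20
I (P2): min(20, 17, 1) = 1
Root (P1): max(16, 0, 1) = 16
P1 picks the child with the highest value: B (value 16).

B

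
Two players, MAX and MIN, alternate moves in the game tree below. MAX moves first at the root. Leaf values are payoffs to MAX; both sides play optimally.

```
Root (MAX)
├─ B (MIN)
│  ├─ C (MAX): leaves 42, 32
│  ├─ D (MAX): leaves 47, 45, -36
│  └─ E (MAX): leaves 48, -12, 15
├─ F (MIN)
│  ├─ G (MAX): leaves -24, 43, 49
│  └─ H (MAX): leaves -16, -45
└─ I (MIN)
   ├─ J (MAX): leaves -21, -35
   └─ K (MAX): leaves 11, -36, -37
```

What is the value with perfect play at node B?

42

C: max(42, 32) = 42
D: max(47, 45, -36) = 47
E: max(48, -12, 15) = 48
B: min(42, 47, 48) = 42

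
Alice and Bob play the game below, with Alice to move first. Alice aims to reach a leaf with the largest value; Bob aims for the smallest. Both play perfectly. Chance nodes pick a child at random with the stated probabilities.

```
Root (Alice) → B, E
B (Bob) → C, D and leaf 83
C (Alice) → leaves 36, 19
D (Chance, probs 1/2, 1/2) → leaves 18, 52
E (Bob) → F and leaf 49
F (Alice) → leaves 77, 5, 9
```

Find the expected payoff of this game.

49

C (Alice): max(36, 19) = 36
D (Chance): 1/2·18 + 1/2·52 = 35
B (Bob): min(36, 35, 83) = 35
F (Alice): max(77, 5, 9) = 77
E (Bob): min(77, 49) = 49
Root (Alice): max(35, 49) = 49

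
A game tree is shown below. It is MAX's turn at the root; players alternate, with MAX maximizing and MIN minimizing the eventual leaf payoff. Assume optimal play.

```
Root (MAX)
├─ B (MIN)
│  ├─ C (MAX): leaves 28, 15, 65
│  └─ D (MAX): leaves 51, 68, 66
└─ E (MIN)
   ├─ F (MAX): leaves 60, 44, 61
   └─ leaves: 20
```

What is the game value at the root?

C (MAX): max(28, 15, 65) = 65
D (MAX): max(51, 68, 66) = 68
B (MIN): min(65, 68) = 65
F (MAX): max(60, 44, 61) = 61
E (MIN): min(61, 20) = 20
Root (MAX): max(65, 20) = 65

65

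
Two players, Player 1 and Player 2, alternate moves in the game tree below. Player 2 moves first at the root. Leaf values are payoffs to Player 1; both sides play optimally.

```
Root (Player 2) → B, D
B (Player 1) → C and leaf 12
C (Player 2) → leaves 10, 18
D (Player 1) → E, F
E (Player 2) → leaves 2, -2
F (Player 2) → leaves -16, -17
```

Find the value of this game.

-2

C (Player 2): min(10, 18) = 10
B (Player 1): max(10, 12) = 12
E (Player 2): min(2, -2) = -2
F (Player 2): min(-16, -17) = -17
D (Player 1): max(-2, -17) = -2
Root (Player 2): min(12, -2) = -2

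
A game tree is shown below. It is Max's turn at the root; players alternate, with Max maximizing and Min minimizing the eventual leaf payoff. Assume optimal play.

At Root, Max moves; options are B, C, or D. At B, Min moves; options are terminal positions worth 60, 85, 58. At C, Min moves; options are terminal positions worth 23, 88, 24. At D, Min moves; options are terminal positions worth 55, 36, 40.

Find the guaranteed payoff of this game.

B (Min): min(60, 85, 58) = 58
C (Min): min(23, 88, 24) = 23
D (Min): min(55, 36, 40) = 36
Root (Max): max(58, 23, 36) = 58

58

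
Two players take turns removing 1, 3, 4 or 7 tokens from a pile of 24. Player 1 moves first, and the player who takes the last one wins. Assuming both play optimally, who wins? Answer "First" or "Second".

Second

Mark each pile size as W (mover wins) or L (mover loses):
i:   0  1  2  3  4  5  6  7  8  9 10 11 12 13 14 15 16 17 18 19 20 21 22 23 24
     L  W  L  W  W  W  W  W  L  W  L  W  W  W  W  W  L  W  L  W  W  W  W  W  L
Position 24 is L, so the second player wins.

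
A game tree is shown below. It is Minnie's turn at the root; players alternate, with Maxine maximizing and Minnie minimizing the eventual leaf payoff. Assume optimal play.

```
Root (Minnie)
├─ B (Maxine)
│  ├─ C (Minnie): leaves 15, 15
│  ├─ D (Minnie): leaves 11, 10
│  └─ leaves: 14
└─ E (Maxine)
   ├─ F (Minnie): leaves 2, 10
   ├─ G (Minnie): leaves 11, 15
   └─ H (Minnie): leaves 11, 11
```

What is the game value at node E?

F: min(2, 10) = 2
G: min(11, 15) = 11
H: min(11, 11) = 11
E: max(2, 11, 11) = 11

11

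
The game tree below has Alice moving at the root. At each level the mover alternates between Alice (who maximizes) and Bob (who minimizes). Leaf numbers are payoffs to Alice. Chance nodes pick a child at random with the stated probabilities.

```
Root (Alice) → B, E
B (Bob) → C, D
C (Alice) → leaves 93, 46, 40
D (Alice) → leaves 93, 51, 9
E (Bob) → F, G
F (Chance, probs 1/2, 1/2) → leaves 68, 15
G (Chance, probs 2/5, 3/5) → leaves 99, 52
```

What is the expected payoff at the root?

93

C (Alice): max(93, 46, 40) = 93
D (Alice): max(93, 51, 9) = 93
B (Bob): min(93, 93) = 93
F (Chance): 1/2·68 + 1/2·15 = 41.5
G (Chance): 2/5·99 + 3/5·52 = 70.8
E (Bob): min(41.5, 70.8) = 41.5
Root (Alice): max(93, 41.5) = 93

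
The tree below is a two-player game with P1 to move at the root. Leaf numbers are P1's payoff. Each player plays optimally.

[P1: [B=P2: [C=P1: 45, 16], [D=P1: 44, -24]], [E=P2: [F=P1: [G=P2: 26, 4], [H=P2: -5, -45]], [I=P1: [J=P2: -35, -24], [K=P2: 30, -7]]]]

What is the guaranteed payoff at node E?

G: min(26, 4) = 4
H: min(-5, -45) = -45
F: max(4, -45) = 4
J: min(-35, -24) = -35
K: min(30, -7) = -7
I: max(-35, -7) = -7
E: min(4, -7) = -7

-7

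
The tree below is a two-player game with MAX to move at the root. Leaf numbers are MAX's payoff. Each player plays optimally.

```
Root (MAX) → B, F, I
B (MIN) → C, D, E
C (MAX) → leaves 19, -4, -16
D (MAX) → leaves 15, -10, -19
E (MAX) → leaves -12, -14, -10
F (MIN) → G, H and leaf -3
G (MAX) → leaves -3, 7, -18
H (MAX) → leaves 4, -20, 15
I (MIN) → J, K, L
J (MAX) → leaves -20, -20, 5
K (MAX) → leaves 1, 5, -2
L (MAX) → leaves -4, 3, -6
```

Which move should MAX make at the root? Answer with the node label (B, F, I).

I

C (MAX): max(19, -4, -16) = 19
D (MAX): max(15, -10, -19) = 15
E (MAX): max(-12, -14, -10) = -10
B (MIN): min(19, 15, -10) = -10
G (MAX): max(-3, 7, -18) = 7
H (MAX): max(4, -20, 15) = 15
F (MIN): min(7, 15, -3) = -3
J (MAX): max(-20, -20, 5) = 5
K (MAX): max(1, 5, -2) = 5
L (MAX): max(-4, 3, -6) = 3
I (MIN): min(5, 5, 3) = 3
Root (MAX): max(-10, -3, 3) = 3
MAX picks the child with the highest value: I (value 3).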